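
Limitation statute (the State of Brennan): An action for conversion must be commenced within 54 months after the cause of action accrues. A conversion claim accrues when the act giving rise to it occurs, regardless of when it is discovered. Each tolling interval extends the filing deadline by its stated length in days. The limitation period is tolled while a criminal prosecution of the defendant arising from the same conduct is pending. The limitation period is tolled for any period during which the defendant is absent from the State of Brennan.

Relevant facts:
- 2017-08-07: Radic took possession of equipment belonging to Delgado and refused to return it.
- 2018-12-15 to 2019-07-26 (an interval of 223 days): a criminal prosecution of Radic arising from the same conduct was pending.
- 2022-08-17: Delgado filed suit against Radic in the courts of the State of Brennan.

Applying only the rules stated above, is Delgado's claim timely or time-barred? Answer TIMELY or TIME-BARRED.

TIMELY

The limitation period began to run on 2017-08-07.
Adding the 54 months base period to 2017-08-07 gives a deadline of 2022-02-07, before any tolling.
The period was tolled for 223 days by the pending criminal prosecution (2018-12-15 to 2019-07-26), pushing the deadline to 2022-09-18.
The 2022-08-17 filing precedes the 2022-09-18 deadline; the claim is timely.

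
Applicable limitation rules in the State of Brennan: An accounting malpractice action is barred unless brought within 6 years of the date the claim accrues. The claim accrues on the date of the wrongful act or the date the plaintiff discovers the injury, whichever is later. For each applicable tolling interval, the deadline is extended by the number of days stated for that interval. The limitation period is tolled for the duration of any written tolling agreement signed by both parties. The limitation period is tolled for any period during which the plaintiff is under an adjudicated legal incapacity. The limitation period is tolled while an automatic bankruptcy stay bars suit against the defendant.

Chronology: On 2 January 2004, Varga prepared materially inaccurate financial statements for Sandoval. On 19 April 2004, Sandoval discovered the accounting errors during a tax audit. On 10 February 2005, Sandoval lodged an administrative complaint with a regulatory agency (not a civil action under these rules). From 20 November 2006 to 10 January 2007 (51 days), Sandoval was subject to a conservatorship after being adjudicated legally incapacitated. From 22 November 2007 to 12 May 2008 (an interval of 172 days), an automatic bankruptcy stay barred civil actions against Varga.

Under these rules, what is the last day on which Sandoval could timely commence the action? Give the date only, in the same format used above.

Because discovery on 19 April 2004 post-dates the 2 January 2004 act, accrual under the later-of rule falls on 19 April 2004.
Adding the 6 years base period to 19 April 2004 gives a deadline of 19 April 2010, before any tolling.
Because the plaintiff's legal incapacity ran from 20 November 2006 to 10 January 2007, the deadline is extended by 51 days to 9 June 2010.
Because the automatic bankruptcy stay ran from 22 November 2007 to 12 May 2008, the deadline is extended by 172 days to 28 November 2010.
None of the other events listed affects the running of the period under the stated rules.

28 November 2010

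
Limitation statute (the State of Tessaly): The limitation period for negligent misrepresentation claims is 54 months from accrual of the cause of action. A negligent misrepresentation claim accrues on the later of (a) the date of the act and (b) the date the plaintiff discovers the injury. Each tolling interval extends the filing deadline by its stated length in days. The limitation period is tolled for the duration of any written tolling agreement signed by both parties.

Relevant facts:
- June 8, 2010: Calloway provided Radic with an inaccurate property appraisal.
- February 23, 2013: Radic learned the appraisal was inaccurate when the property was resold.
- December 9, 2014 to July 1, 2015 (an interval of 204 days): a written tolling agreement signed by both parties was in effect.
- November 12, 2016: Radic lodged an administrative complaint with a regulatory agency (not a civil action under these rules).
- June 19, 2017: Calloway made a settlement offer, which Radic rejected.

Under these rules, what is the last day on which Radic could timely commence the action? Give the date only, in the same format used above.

The claim accrued on February 23, 2013 — the later of the June 8, 2010 act and the February 23, 2013 discovery.
Adding the 54 months base period to February 23, 2013 gives a deadline of August 23, 2017, before any tolling.
The period was tolled for 204 days by the written tolling agreement (December 9, 2014 to July 1, 2015), pushing the deadline to March 15, 2018.
The other events in the timeline have no effect on the limitation period under the stated rules.

March 15, 2018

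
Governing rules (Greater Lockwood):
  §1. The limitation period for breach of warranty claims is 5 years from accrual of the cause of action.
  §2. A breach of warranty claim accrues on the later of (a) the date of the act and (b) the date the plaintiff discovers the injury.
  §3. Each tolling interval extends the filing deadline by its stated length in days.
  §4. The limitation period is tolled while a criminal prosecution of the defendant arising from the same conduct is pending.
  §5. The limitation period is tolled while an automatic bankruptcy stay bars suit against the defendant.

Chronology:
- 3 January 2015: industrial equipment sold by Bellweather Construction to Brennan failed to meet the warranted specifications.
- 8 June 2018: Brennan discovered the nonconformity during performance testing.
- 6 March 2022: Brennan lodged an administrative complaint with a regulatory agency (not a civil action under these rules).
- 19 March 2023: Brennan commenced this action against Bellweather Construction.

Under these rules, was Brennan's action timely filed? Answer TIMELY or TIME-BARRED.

TIMELY

Because discovery on 8 June 2018 post-dates the 3 January 2015 act, accrual under the later-of rule falls on 8 June 2018.
5 years from 8 June 2018 is 8 June 2023.
None of the other events listed affects the running of the period under the stated rules.
Brennan filed on 19 March 2023, before the 8 June 2023 deadline, so the action is timely.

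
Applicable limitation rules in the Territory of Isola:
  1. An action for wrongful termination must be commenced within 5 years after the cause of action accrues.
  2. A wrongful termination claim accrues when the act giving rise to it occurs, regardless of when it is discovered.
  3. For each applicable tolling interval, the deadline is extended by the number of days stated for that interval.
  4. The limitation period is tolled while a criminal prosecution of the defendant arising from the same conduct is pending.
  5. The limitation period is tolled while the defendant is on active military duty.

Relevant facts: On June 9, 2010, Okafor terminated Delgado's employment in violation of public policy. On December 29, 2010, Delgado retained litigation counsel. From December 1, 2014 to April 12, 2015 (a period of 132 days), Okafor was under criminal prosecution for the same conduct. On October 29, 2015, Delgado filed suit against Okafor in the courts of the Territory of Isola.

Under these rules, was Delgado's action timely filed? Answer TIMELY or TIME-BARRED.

TIME-BARRED

The cause of action accrued on June 9, 2010, the date of the act.
The untolled deadline — 5 years after June 9, 2010 — is June 9, 2015.
The period was tolled for 132 days by the pending criminal prosecution (December 1, 2014 to April 12, 2015), pushing the deadline to October 19, 2015.
None of the other events listed affects the running of the period under the stated rules.
Delgado filed on October 29, 2015, after the October 19, 2015 deadline, so the action is time-barred.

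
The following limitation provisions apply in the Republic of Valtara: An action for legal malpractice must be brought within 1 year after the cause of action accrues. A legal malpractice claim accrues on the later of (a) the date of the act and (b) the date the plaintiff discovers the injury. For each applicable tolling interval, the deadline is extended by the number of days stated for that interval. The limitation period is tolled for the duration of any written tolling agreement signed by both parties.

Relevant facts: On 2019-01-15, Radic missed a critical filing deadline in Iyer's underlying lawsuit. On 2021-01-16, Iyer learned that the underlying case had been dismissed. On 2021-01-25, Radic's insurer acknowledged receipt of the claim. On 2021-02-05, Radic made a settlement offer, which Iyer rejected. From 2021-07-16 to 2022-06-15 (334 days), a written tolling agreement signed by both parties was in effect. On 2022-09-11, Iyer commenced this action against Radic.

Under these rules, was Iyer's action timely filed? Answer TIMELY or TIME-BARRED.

TIMELY

Because discovery on 2021-01-16 post-dates the 2019-01-15 act, accrual under the later-of rule falls on 2021-01-16.
The untolled deadline — 1 year after 2021-01-16 — is 2022-01-16.
Because the written tolling agreement ran from 2021-07-16 to 2022-06-15, the deadline is extended by 334 days to 2022-12-16.
None of the other events listed affects the running of the period under the stated rules.
Iyer filed on 2022-09-11, before the 2022-12-16 deadline, so the action is timely.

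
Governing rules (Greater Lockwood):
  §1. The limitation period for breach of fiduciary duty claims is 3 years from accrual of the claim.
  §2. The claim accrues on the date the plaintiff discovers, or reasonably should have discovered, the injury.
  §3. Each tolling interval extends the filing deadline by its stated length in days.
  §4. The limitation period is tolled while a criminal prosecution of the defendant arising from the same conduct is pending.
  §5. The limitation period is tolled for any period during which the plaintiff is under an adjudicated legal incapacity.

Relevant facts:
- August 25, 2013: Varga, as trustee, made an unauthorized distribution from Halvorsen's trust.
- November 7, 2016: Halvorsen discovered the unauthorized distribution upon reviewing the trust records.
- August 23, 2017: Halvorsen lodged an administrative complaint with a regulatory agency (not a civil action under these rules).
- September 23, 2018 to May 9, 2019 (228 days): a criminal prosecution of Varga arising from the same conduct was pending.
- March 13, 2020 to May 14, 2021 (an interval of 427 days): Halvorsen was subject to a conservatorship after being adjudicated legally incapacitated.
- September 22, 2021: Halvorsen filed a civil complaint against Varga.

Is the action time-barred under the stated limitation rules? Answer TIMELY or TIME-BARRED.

The claim did not accrue until Halvorsen discovered the injury on November 7, 2016; the August 25, 2013 act date does not start the clock under the stated rule.
3 years from November 7, 2016 is November 7, 2019.
The pending criminal prosecution from September 23, 2018 to May 9, 2019 tolled the period for 228 days, extending the deadline to June 22, 2020.
The period was tolled for 427 days by the plaintiff's legal incapacity (March 13, 2020 to May 14, 2021), pushing the deadline to August 23, 2021.
None of the other events listed affects the running of the period under the stated rules.
Halvorsen filed on September 22, 2021, after the August 23, 2021 deadline, so the action is time-barred.

TIME-BARRED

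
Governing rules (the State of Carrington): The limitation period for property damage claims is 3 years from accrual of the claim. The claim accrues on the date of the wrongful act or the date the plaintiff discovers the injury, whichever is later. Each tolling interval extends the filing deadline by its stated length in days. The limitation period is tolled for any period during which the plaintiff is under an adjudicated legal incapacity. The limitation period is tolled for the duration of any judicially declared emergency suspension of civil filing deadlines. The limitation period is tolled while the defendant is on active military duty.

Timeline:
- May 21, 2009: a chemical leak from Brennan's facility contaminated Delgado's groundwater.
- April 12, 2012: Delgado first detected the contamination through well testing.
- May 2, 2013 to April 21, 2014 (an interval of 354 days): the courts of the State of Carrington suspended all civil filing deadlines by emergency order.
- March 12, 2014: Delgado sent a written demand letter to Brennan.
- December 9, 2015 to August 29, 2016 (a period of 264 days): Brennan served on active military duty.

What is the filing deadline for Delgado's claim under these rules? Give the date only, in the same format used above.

Taking the later of the act (May 21, 2009) and discovery (April 12, 2012), the claim accrued on April 12, 2012.
3 years from April 12, 2012 is April 12, 2015.
The period was tolled for 354 days by the emergency suspension of filing deadlines (May 2, 2013 to April 21, 2014), pushing the deadline to March 31, 2016.
The defendant's active military service from December 9, 2015 to August 29, 2016 tolled the period for 264 days, extending the deadline to December 20, 2016.
The other events in the timeline have no effect on the limitation period under the stated rules.

December 20, 2016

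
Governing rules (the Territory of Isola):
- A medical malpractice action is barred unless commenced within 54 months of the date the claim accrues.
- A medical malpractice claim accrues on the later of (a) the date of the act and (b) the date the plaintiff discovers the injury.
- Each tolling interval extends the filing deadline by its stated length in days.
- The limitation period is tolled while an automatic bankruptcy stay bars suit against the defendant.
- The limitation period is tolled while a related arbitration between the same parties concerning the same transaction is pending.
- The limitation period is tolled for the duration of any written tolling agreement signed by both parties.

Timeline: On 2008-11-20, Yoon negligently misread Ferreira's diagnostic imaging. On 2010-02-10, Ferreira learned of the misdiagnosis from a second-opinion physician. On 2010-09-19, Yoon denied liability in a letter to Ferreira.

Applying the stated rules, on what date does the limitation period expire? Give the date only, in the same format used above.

2014-08-10

Because discovery on 2010-02-10 post-dates the 2008-11-20 act, accrual under the later-of rule falls on 2010-02-10.
The untolled deadline — 54 months after 2010-02-10 — is 2014-08-10.
None of the other events listed affects the running of the period under the stated rules.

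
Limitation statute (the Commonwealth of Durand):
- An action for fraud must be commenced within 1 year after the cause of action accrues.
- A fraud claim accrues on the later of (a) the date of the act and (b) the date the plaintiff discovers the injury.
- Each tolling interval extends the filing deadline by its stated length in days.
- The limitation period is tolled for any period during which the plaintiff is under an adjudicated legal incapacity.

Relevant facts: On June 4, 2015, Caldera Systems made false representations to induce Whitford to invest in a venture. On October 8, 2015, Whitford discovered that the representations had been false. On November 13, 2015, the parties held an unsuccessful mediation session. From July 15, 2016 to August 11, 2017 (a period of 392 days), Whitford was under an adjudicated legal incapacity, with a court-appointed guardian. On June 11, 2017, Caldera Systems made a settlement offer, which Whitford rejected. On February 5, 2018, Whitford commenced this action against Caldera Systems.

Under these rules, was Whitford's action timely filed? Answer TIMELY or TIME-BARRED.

The claim accrued on October 8, 2015 — the later of the June 4, 2015 act and the October 8, 2015 discovery.
1 year from October 8, 2015 is October 8, 2016.
Because the plaintiff's legal incapacity ran from July 15, 2016 to August 11, 2017, the deadline is extended by 392 days to November 4, 2017.
None of the other events listed affects the running of the period under the stated rules.
Whitford filed on February 5, 2018, after the November 4, 2017 deadline, so the action is time-barred.

TIME-BARRED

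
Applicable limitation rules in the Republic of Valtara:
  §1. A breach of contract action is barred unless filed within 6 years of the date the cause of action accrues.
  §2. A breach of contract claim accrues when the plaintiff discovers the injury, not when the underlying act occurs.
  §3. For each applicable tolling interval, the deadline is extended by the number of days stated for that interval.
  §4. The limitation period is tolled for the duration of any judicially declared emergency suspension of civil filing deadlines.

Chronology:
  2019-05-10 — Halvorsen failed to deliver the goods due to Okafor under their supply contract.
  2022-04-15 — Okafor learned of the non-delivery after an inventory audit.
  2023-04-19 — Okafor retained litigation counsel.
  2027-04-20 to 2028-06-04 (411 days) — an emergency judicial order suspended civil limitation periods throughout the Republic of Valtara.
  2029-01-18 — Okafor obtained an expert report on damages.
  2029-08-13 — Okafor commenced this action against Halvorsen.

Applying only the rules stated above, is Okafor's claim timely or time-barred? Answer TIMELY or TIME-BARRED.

TIME-BARRED

Under the discovery rule, the claim accrued on 2022-04-15, when Okafor discovered the injury — not on the 2019-05-10 date of the underlying act.
Adding the 6 years base period to 2022-04-15 gives a deadline of 2028-04-15, before any tolling.
The period was tolled for 411 days by the emergency suspension of filing deadlines (2027-04-20 to 2028-06-04), pushing the deadline to 2029-05-31.
Nothing else in the chronology tolls or restarts the period.
Okafor filed on 2029-08-13, after the 2029-05-31 deadline, so the action is time-barred.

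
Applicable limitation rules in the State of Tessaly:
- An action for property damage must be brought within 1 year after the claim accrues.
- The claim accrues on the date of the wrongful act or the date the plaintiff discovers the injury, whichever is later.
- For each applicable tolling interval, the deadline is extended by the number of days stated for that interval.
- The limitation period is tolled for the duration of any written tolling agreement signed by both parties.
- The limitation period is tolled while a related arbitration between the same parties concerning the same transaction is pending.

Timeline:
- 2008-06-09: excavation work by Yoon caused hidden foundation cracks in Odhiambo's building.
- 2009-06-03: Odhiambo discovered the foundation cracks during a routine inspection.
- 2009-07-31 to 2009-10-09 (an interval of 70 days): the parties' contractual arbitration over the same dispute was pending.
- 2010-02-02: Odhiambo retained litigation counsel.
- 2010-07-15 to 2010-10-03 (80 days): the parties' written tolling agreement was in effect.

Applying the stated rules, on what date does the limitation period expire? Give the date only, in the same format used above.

2010-10-31

Because discovery on 2009-06-03 post-dates the 2008-06-09 act, accrual under the later-of rule falls on 2009-06-03.
The untolled deadline — 1 year after 2009-06-03 — is 2010-06-03.
Because the pending related arbitration ran from 2009-07-31 to 2009-10-09, the deadline is extended by 70 days to 2010-08-12.
The written tolling agreement from 2010-07-15 to 2010-10-03 tolled the period for 80 days, extending the deadline to 2010-10-31.
Nothing else in the chronology tolls or restarts the period.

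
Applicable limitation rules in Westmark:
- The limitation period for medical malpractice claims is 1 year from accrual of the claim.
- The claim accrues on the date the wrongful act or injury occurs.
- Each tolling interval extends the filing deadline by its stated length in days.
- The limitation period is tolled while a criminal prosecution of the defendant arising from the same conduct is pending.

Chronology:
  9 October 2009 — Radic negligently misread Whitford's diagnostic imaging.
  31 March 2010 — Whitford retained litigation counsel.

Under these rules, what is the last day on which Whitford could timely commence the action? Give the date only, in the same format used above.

The claim accrued on 9 October 2009, when the wrongful act occurred.
1 year from 9 October 2009 is 9 October 2010.
The other events in the timeline have no effect on the limitation period under the stated rules.

9 October 2010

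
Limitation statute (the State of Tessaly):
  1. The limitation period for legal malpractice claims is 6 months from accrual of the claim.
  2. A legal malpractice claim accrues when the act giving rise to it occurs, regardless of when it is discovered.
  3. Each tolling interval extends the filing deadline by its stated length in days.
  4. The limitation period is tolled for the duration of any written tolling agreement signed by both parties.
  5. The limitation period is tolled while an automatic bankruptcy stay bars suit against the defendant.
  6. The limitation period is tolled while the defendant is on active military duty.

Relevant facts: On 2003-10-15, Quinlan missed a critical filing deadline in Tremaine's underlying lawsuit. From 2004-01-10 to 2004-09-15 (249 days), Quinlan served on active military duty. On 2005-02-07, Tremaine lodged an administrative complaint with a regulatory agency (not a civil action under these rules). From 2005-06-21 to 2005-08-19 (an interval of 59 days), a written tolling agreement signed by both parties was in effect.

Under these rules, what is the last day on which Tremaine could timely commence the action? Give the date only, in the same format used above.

2004-12-20

The limitation period began to run on 2003-10-15.
6 months from 2003-10-15 is 2004-04-15.
The period was tolled for 249 days by the defendant's active military service (2004-01-10 to 2004-09-15), pushing the deadline to 2004-12-20.
The written tolling agreement from 2005-06-21 to 2005-08-19 began after the period had already run on 2004-12-20, so it has no tolling effect.
The other events in the timeline have no effect on the limitation period under the stated rules.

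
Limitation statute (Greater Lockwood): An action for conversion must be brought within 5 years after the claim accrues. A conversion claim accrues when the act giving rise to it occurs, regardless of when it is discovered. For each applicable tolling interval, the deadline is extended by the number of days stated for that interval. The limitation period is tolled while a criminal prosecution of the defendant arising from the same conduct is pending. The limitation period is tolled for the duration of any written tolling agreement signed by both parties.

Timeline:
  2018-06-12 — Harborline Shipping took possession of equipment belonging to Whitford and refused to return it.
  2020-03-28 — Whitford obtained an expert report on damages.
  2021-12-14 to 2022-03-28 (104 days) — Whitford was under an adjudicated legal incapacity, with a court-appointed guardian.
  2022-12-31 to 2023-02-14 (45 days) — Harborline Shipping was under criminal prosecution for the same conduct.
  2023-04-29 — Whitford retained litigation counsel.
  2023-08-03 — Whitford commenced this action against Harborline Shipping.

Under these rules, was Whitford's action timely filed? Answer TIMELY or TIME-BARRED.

TIME-BARRED

The claim accrued on 2018-06-12, the date of the act.
The untolled deadline — 5 years after 2018-06-12 — is 2023-06-12.
The pending criminal prosecution from 2022-12-31 to 2023-02-14 tolled the period for 45 days, extending the deadline to 2023-07-27.
The plaintiff's legal incapacity from 2021-12-14 to 2022-03-28 does not toll the period, because no stated rule makes the plaintiff's incapacity a tolling event.
The other events in the timeline have no effect on the limitation period under the stated rules.
Filing on 2023-08-03 missed the 2023-07-27 deadline — the action is time-barred.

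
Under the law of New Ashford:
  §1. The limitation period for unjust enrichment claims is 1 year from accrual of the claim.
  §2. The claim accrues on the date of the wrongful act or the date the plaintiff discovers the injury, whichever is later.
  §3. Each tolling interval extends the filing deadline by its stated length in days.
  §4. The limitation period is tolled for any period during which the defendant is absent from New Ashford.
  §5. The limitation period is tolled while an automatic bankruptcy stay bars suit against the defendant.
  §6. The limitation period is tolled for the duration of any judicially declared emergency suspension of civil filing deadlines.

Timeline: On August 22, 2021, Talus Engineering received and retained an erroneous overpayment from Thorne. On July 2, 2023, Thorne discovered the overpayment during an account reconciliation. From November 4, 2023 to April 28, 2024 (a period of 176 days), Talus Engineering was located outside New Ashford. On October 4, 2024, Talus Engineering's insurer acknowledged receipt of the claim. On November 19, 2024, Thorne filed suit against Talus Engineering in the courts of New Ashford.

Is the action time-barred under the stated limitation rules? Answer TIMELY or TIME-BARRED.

The claim accrued on July 2, 2023 — the later of the August 22, 2021 act and the July 2, 2023 discovery.
1 year from July 2, 2023 is July 2, 2024.
The period was tolled for 176 days by the defendant's absence from the jurisdiction (November 4, 2023 to April 28, 2024), pushing the deadline to December 25, 2024.
The other events in the timeline have no effect on the limitation period under the stated rules.
Filing on November 19, 2024 beat the December 25, 2024 deadline — the action is timely.

TIMELY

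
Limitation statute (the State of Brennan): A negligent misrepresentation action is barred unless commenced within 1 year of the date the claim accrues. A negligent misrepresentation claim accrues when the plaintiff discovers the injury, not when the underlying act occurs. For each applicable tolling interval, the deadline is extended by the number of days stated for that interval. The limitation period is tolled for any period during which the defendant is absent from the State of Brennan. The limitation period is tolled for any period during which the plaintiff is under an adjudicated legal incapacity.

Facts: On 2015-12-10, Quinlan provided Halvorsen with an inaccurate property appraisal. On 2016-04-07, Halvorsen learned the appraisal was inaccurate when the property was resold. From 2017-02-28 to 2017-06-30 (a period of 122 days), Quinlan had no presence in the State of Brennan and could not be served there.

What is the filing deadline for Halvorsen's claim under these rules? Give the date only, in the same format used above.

Accrual is tied to discovery, so the period began on 2016-04-07 rather than on 2015-12-10 when the act occurred.
1 year from 2016-04-07 is 2017-04-07.
Because the defendant's absence from the jurisdiction ran from 2017-02-28 to 2017-06-30, the deadline is extended by 122 days to 2017-08-07.

2017-08-07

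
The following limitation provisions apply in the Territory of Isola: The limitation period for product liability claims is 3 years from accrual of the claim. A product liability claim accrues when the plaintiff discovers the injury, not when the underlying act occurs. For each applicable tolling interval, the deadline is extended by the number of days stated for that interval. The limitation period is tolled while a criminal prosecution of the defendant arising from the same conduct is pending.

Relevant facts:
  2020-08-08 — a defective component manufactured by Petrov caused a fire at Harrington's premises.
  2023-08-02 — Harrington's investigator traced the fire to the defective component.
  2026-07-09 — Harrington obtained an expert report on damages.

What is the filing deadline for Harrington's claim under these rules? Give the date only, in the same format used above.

The claim did not accrue until Harrington discovered the injury on 2023-08-02; the 2020-08-08 act date does not start the clock under the stated rule.
The untolled deadline — 3 years after 2023-08-02 — is 2026-08-02.
None of the other events listed affects the running of the period under the stated rules.

2026-08-02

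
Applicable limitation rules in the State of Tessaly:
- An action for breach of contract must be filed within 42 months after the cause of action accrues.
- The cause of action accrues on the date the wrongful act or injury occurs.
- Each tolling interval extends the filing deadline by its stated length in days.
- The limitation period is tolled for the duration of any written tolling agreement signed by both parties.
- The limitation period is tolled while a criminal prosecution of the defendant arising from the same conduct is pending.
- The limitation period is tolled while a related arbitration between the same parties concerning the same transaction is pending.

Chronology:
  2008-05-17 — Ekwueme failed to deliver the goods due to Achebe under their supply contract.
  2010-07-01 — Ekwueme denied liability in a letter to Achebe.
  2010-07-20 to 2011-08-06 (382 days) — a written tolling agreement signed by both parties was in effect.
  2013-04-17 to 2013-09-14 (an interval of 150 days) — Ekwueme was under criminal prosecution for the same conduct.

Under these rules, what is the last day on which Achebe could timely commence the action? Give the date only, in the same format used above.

2012-12-03

The claim accrued on 2008-05-17, when the wrongful act occurred.
Adding the 42 months base period to 2008-05-17 gives a deadline of 2011-11-17, before any tolling.
Because the written tolling agreement ran from 2010-07-20 to 2011-08-06, the deadline is extended by 382 days to 2012-12-03.
The pending criminal prosecution starting 2013-04-17 came too late — the period had run on 2012-12-03 — and so does not extend the deadline.
None of the other events listed affects the running of the period under the stated rules.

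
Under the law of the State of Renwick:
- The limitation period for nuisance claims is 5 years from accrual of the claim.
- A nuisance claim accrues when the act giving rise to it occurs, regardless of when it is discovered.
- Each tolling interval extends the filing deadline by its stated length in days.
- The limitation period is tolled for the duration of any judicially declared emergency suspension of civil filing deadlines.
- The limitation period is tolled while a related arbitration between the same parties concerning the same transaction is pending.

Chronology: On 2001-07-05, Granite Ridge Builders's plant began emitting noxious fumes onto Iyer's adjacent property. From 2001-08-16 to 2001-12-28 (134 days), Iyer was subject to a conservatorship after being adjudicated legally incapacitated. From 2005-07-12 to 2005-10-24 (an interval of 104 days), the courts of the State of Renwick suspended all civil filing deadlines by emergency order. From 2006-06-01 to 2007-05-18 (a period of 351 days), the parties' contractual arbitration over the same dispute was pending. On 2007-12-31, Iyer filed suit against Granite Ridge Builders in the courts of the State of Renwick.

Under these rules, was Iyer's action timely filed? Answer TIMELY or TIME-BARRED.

TIME-BARRED

The claim accrued on 2001-07-05, the date of the act.
Adding the 5 years base period to 2001-07-05 gives a deadline of 2006-07-05, before any tolling.
The period was tolled for 104 days by the emergency suspension of filing deadlines (2005-07-12 to 2005-10-24), pushing the deadline to 2006-10-17.
The period was tolled for 351 days by the pending related arbitration (2006-06-01 to 2007-05-18), pushing the deadline to 2007-10-03.
The plaintiff's legal incapacity from 2001-08-16 to 2001-12-28 does not toll the period, because no stated rule makes the plaintiff's incapacity a tolling event.
Iyer filed on 2007-12-31, after the 2007-10-03 deadline, so the action is time-barred.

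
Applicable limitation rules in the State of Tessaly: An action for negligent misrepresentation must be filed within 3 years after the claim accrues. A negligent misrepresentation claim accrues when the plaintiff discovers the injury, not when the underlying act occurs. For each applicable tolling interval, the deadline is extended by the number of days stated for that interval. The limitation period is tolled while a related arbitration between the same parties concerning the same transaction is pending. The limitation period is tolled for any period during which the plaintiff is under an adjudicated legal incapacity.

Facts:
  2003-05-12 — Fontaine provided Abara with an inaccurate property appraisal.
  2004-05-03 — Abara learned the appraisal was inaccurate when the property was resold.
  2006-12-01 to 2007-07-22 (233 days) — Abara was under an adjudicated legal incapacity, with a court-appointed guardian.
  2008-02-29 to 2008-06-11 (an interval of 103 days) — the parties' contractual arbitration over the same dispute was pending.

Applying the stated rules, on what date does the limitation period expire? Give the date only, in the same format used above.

Under the discovery rule, the claim accrued on 2004-05-03, when Abara discovered the injury — not on the 2003-05-12 date of the underlying act.
3 years from 2004-05-03 is 2007-05-03.
The plaintiff's legal incapacity from 2006-12-01 to 2007-07-22 tolled the period for 233 days, extending the deadline to 2007-12-22.
The pending related arbitration from 2008-02-29 to 2008-06-11 began after the period had already run on 2007-12-22, so it has no tolling effect.

2007-12-22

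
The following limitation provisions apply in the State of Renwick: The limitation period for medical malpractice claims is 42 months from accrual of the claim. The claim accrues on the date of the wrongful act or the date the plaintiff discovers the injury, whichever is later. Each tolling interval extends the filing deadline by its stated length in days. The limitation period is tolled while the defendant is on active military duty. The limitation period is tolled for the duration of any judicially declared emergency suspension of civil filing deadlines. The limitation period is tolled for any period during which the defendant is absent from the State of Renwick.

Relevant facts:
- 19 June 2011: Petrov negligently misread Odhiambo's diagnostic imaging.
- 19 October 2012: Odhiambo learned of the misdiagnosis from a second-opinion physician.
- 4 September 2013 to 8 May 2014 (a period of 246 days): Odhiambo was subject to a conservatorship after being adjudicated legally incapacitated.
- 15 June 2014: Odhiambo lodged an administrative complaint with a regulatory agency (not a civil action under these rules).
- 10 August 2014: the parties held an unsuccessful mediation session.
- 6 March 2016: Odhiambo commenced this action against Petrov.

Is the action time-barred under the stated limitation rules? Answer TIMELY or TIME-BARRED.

Taking the later of the act (19 June 2011) and discovery (19 October 2012), the claim accrued on 19 October 2012.
Adding the 42 months base period to 19 October 2012 gives a deadline of 19 April 2016, before any tolling.
No stated provision tolls the period for the plaintiff's incapacity, so the interval from 4 September 2013 to 8 May 2014 has no effect on the deadline.
Nothing else in the chronology tolls or restarts the period.
Odhiambo filed on 6 March 2016, before the 19 April 2016 deadline, so the action is timely.

TIMELY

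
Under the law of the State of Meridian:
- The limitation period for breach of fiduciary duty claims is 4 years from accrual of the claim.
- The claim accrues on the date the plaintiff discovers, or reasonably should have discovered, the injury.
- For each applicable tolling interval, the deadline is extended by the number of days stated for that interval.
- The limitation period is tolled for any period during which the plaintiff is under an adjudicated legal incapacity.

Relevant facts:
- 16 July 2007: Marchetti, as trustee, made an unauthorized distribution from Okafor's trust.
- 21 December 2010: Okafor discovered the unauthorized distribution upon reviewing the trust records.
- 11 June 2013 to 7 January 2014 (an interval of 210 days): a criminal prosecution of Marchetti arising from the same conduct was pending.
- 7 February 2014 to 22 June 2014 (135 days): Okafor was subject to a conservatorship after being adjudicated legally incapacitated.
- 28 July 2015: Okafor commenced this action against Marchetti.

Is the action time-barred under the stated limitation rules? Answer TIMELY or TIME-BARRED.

TIME-BARRED

The claim did not accrue until Okafor discovered the injury on 21 December 2010; the 16 July 2007 act date does not start the clock under the stated rule.
Adding the 4 years base period to 21 December 2010 gives a deadline of 21 December 2014, before any tolling.
The period was tolled for 135 days by the plaintiff's legal incapacity (7 February 2014 to 22 June 2014), pushing the deadline to 5 May 2015.
Although a criminal prosecution ran from 11 June 2013 to 7 January 2014, the stated rules do not make that a tolling event, so it is disregarded.
The 28 July 2015 filing falls after the 5 May 2015 deadline; the claim is time-barred.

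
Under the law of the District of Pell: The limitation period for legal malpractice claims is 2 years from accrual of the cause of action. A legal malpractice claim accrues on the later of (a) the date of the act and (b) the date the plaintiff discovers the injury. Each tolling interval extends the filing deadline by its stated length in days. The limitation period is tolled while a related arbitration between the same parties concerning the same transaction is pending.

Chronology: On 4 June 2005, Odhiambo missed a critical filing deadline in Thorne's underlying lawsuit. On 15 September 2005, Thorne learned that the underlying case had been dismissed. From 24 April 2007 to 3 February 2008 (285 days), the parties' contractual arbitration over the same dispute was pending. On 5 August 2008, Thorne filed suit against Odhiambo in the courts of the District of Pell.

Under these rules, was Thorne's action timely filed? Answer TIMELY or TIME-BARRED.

TIME-BARRED

Because discovery on 15 September 2005 post-dates the 4 June 2005 act, accrual under the later-of rule falls on 15 September 2005.
The untolled deadline — 2 years after 15 September 2005 — is 15 September 2007.
Because the pending related arbitration ran from 24 April 2007 to 3 February 2008, the deadline is extended by 285 days to 26 June 2008.
Thorne filed on 5 August 2008, after the 26 June 2008 deadline, so the action is time-barred.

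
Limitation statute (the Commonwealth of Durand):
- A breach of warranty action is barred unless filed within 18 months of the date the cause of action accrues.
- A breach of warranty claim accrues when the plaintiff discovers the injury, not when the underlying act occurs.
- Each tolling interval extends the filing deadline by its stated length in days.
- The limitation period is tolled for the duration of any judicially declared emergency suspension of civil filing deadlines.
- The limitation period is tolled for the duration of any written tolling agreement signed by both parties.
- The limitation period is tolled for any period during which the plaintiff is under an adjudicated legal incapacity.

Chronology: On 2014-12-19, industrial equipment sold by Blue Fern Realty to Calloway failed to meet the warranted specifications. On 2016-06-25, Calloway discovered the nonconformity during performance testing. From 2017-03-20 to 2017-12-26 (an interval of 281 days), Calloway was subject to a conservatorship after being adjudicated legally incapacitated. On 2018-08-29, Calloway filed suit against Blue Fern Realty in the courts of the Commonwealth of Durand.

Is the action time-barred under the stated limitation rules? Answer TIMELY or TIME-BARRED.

Under the discovery rule, the claim accrued on 2016-06-25, when Calloway discovered the injury — not on the 2014-12-19 date of the underlying act.
Adding the 18 months base period to 2016-06-25 gives a deadline of 2017-12-25, before any tolling.
The plaintiff's legal incapacity from 2017-03-20 to 2017-12-26 tolled the period for 281 days, extending the deadline to 2018-10-02.
The 2018-08-29 filing precedes the 2018-10-02 deadline; the claim is timely.

TIMELY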